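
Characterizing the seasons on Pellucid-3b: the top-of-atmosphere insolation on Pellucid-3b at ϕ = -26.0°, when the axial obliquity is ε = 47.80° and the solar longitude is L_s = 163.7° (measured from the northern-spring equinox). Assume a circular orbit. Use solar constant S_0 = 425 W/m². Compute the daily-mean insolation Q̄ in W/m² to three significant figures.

Solar declination: sin δ = sin ε · sin L_s = sin 47.80° × sin 163.7° = 0.20792, so δ = +12.000°.
cos h₀ = −tan(-26.0°) tan(+12.000°) = 0.1037, h₀ = 1.4669 rad.
Bracket: h₀ sin ϕ sin δ + cos ϕ cos δ sin h₀ = 1.4669×-0.43837×0.20792 + 0.89879×0.97815×0.99461 = -0.133702 + 0.874413 = 0.740711.
Q̄ = (S_0/π) × [bracket] = (425/π) × 0.740711 = 100.2 W/m².

Q̄ ≈ 100 W/m²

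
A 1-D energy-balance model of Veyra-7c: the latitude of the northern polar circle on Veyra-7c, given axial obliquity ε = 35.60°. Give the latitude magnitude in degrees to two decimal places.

54.40°

The polar circle is the lowest latitude that experiences at least one full rotation of continuous daylight at the northern-summer solstice; it lies at |ϕ| = 90° − ε = 90° − 35.60° = 54.40°.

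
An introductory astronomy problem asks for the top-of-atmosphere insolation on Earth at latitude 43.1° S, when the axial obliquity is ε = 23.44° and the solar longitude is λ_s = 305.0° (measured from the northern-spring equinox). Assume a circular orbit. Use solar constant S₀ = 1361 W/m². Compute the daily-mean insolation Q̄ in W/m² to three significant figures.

Q̄ ≈ 466 W/m²

Solar declination: sin δ = sin ε · sin λ_s = sin 23.44° × sin 305.0° = -0.32585, so δ = -19.017°.
cos H₀ = −tan(-43.1°) tan(-19.017°) = -0.3225, H₀ = 1.8992 rad.
Bracket: H₀ sin φ sin δ + cos φ cos δ sin H₀ = 1.8992×-0.68327×-0.32585 + 0.73016×0.94542×0.94656 = 0.422845 + 0.653418 = 1.076263.
Q̄ = (S₀/π) × [bracket] = (1361/π) × 1.076263 = 466.3 W/m².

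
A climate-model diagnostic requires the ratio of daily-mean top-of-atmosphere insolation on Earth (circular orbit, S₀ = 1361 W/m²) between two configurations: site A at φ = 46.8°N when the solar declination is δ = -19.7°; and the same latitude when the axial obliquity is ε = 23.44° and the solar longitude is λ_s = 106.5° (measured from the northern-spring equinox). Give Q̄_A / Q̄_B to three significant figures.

Q̄_A / Q̄_B ≈ 0.270

— Configuration A (φ=+46.8°):
cos H₀ = −tan(+46.8°) tan(-19.700°) = 0.3813, H₀ = 1.1796 rad.
Bracket: H₀ sin φ sin δ + cos φ cos δ sin H₀ = 1.1796×0.72897×-0.33710 + 0.68455×0.94147×0.92446 = -0.289870 + 0.595799 = 0.305929.
Q̄ = (S₀/π) × [bracket] = (1361/π) × 0.305929 = 132.53 W/m².
— Configuration B (φ=+46.8°):
Solar declination: sin δ = sin ε · sin λ_s = sin 23.44° × sin 106.5° = 0.38141, so δ = +22.421°.
cos H₀ = −tan(+46.8°) tan(+22.421°) = -0.4394, H₀ = 2.0257 rad.
Bracket: H₀ sin φ sin δ + cos φ cos δ sin H₀ = 2.0257×0.72897×0.38141 + 0.68455×0.92441×0.89831 = 0.563218 + 0.568455 = 1.131673.
Q̄ = (S₀/π) × [bracket] = (1361/π) × 1.131673 = 490.26 W/m².
Ratio Q̄_A / Q̄_B = 132.53 / 490.26 = 0.2703.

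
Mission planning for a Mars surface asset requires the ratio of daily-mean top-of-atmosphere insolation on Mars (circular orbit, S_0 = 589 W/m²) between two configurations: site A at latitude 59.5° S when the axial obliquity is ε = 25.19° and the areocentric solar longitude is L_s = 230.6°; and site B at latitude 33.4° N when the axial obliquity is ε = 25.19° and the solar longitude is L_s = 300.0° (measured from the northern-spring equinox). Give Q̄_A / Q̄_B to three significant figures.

— Configuration A (ϕ=-59.5°):
sin δ = sin 25.19° × sin 230.6° = -0.32889, so δ = -19.202°.
cos h₀ = −tan(-59.5°) tan(-19.202°) = -0.5912, h₀ = 2.2034 rad.
Bracket: h₀ sin ϕ sin δ + cos ϕ cos δ sin h₀ = 2.2034×-0.86163×-0.32889 + 0.50754×0.94437×0.80650 = 0.624403 + 0.386560 = 1.010963.
Q̄ = (S_0/π) × [bracket] = (589/π) × 1.010963 = 189.54 W/m².
— Configuration B (ϕ=+33.4°):
Solar declination: sin δ = sin ε · sin L_s = sin 25.19° × sin 300.0° = -0.36860, so δ = -21.629°.
cos h₀ = −tan(+33.4°) tan(-21.629°) = 0.2615, h₀ = 1.3063 rad.
Bracket: h₀ sin ϕ sin δ + cos ϕ cos δ sin h₀ = 1.3063×0.55048×-0.36860 + 0.83485×0.92959×0.96522 = -0.265057 + 0.749077 = 0.484020.
Q̄ = (S_0/π) × [bracket] = (589/π) × 0.484020 = 90.746 W/m².
Ratio Q̄_A / Q̄_B = 189.54 / 90.746 = 2.089.

Q̄_A / Q̄_B ≈ 2.09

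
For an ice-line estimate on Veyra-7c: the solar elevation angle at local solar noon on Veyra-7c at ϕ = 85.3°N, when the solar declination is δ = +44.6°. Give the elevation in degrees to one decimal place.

49.3°

At local noon the hour angle is zero, so the zenith angle equals |ϕ − δ| = |+85.3° − (+44.600°)| = 40.700°.
Elevation = 90° − 40.700° = 49.3°.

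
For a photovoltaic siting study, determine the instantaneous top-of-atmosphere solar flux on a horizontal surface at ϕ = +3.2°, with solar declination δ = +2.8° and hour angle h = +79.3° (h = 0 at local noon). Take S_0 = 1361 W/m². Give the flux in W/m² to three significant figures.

256 W/m²

cos θ_z = sin ϕ sin δ + cos ϕ cos δ cos h = 0.002727 + 0.185156 = 0.187883.
Flux = S_0 · cos θ_z = 1361 × 0.187883 = 255.7 W/m².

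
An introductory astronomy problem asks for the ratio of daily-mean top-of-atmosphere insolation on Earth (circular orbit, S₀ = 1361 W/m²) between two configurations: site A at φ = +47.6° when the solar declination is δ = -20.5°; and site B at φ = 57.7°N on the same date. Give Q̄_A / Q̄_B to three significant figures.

Q̄_A / Q̄_B ≈ 2.22

— Configuration A (φ=+47.6°):
cos H₀ = −tan(+47.6°) tan(-20.500°) = 0.4095, H₀ = 1.1489 rad.
Bracket: H₀ sin φ sin δ + cos φ cos δ sin H₀ = 1.1489×0.73846×-0.35021 + 0.67430×0.93667×0.91233 = -0.297124 + 0.576225 = 0.279101.
Q̄ = (S₀/π) × [bracket] = (1361/π) × 0.279101 = 120.91 W/m².
— Configuration B (φ=+57.7°):
cos H₀ = −tan(+57.7°) tan(-20.500°) = 0.5914, H₀ = 0.9380 rad.
Bracket: H₀ sin φ sin δ + cos φ cos δ sin H₀ = 0.9380×0.84526×-0.35021 + 0.53435×0.93667×0.80636 = -0.277665 + 0.403591 = 0.125926.
Q̄ = (S₀/π) × [bracket] = (1361/π) × 0.125926 = 54.554 W/m².
Ratio Q̄_A / Q̄_B = 120.91 / 54.554 = 2.216.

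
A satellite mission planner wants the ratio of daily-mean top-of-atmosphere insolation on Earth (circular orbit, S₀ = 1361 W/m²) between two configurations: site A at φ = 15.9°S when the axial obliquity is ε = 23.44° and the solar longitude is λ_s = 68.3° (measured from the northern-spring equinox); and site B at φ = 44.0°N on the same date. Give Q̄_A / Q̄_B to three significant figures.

Q̄_A / Q̄_B ≈ 0.660

— Configuration A (φ=-15.9°):
Solar declination: sin δ = sin ε · sin λ_s = sin 23.44° × sin 68.3° = 0.36960, so δ = +21.691°.
cos H₀ = −tan(-15.9°) tan(+21.691°) = 0.1133, H₀ = 1.4572 rad.
Bracket: H₀ sin φ sin δ + cos φ cos δ sin H₀ = 1.4572×-0.27396×0.36960 + 0.96174×0.92919×0.99356 = -0.147550 + 0.887884 = 0.740334.
Q̄ = (S₀/π) × [bracket] = (1361/π) × 0.740334 = 320.73 W/m².
— Configuration B (φ=+44.0°):
cos H₀ = −tan(+44.0°) tan(+21.691°) = -0.3841, H₀ = 1.9650 rad.
Bracket: H₀ sin φ sin δ + cos φ cos δ sin H₀ = 1.9650×0.69466×0.36960 + 0.71934×0.92919×0.92329 = 0.504507 + 0.617130 = 1.121637.
Q̄ = (S₀/π) × [bracket] = (1361/π) × 1.121637 = 485.92 W/m².
Ratio Q̄_A / Q̄_B = 320.73 / 485.92 = 0.6600.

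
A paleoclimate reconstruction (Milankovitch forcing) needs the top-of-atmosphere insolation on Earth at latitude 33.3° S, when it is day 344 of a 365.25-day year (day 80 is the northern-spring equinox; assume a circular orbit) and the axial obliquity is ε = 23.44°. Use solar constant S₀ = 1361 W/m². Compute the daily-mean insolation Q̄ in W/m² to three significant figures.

Solar longitude: λ_s = 360° × (344 − 80)/365.25 = 260.205°.
sin δ = sin 23.44° × sin 260.205° = -0.39199, so δ = -23.078°.
cos H₀ = −tan(-33.3°) tan(-23.078°) = -0.2799, H₀ = 1.8545 rad.
Bracket: H₀ sin φ sin δ + cos φ cos δ sin H₀ = 1.8545×-0.54902×-0.39199 + 0.83581×0.91997×0.96003 = 0.399108 + 0.738186 = 1.137294.
Q̄ = (S₀/π) × [bracket] = (1361/π) × 1.137294 = 492.7 W/m².

Q̄ ≈ 493 W/m²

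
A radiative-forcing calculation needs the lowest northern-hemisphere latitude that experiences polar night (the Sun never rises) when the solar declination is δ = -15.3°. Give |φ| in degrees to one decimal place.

Polar night requires cos H₀ = −tan φ tan δ ≥ 1, i.e. tan φ tan δ ≤ −1.
The boundary is |tan φ| · |tan δ| = 1, so |φ| = 90° − |δ| = 90° − 15.3° = 74.7° in the northern hemisphere.

|φ| = 74.7°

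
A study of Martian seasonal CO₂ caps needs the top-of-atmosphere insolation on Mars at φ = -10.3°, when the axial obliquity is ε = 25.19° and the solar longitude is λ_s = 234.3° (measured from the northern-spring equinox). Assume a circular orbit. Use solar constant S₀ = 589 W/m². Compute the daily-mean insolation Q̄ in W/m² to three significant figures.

Solar declination: sin δ = sin ε · sin λ_s = sin 25.19° × sin 234.3° = -0.34564, so δ = -20.221°.
cos H₀ = −tan(-10.3°) tan(-20.221°) = -0.0669, H₀ = 1.6378 rad.
Bracket: H₀ sin φ sin δ + cos φ cos δ sin H₀ = 1.6378×-0.17880×-0.34564 + 0.98389×0.93837×0.99776 = 0.101217 + 0.921185 = 1.022402.
Q̄ = (S₀/π) × [bracket] = (589/π) × 1.022402 = 191.7 W/m².

Q̄ ≈ 192 W/m²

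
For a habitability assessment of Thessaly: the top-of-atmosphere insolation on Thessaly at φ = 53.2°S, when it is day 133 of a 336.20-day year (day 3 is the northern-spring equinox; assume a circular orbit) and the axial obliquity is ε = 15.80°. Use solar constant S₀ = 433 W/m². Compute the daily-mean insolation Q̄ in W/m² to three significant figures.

Q̄ ≈ 52.8 W/m²

Solar longitude: λ_s = 360° × (133 − 3)/336.20 = 139.203°.
sin δ = sin 15.80° × sin 139.203° = 0.17790, so δ = +10.248°.
cos H₀ = −tan(-53.2°) tan(+10.248°) = 0.2417, H₀ = 1.3267 rad.
Bracket: H₀ sin φ sin δ + cos φ cos δ sin H₀ = 1.3267×-0.80073×0.17790 + 0.59902×0.98405×0.97036 = -0.188988 + 0.571994 = 0.383006.
Q̄ = (S₀/π) × [bracket] = (433/π) × 0.383006 = 52.79 W/m².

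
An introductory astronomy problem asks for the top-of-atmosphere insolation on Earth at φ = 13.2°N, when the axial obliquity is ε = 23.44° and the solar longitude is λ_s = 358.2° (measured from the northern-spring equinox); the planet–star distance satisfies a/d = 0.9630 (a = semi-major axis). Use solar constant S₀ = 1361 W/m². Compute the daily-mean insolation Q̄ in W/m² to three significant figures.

Solar declination: sin δ = sin ε · sin λ_s = sin 23.44° × sin 358.2° = -0.01249, so δ = -0.716°.
cos H₀ = −tan(+13.2°) tan(-0.716°) = 0.0029, H₀ = 1.5679 rad.
Bracket: H₀ sin φ sin δ + cos φ cos δ sin H₀ = 1.5679×0.22835×-0.01249 + 0.97358×0.99992×1.00000 = -0.004472 + 0.973502 = 0.969030.
Inverse-square distance factor (a/d)² = 0.9630² = 0.927369.
Q̄ = (S₀/π) × 0.927369 × [bracket] = (1361/π) × 0.927369 × 0.969030 = 389.3 W/m².

Q̄ ≈ 389 W/m²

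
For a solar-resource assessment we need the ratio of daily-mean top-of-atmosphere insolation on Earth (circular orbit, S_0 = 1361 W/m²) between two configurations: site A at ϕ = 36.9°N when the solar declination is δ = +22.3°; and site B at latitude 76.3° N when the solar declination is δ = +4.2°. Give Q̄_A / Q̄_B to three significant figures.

— Configuration A (ϕ=+36.9°):
cos h₀ = −tan(+36.9°) tan(+22.300°) = -0.3079, h₀ = 1.8838 rad.
Bracket: h₀ sin ϕ sin δ + cos ϕ cos δ sin h₀ = 1.8838×0.60042×0.37946 + 0.79968×0.92521×0.95141 = 0.429196 + 0.703922 = 1.133118.
Q̄ = (S_0/π) × [bracket] = (1361/π) × 1.133118 = 490.89 W/m².
— Configuration B (ϕ=+76.3°):
cos h₀ = −tan(+76.3°) tan(+4.200°) = -0.3012, h₀ = 1.8768 rad.
Bracket: h₀ sin ϕ sin δ + cos ϕ cos δ sin h₀ = 1.8768×0.97155×0.07324 + 0.23684×0.99731×0.95355 = 0.133546 + 0.225231 = 0.358777.
Q̄ = (S_0/π) × [bracket] = (1361/π) × 0.358777 = 155.43 W/m².
Ratio Q̄_A / Q̄_B = 490.89 / 155.43 = 3.158.

Q̄_A / Q̄_B ≈ 3.16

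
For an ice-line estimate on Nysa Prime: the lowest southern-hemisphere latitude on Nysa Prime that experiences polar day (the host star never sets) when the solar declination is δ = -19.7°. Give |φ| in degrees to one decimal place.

|φ| = 70.3°

Polar day requires cos H₀ = −tan φ tan δ ≤ −1, i.e. tan φ tan δ ≥ 1.
The boundary is |tan φ| · |tan δ| = 1, so |φ| = 90° − |δ| = 90° − 19.7° = 70.3° in the southern hemisphere.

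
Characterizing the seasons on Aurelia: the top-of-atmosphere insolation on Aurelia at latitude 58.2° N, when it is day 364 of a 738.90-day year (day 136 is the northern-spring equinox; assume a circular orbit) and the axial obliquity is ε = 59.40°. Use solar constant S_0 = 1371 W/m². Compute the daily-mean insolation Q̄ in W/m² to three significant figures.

Solar longitude: L_s = 360° × (364 − 136)/738.90 = 111.084°.
sin δ = sin 59.40° × sin 111.084° = 0.80312, so δ = +53.429°.
cos h₀ = −tan(+58.2°) tan(+53.429°) = -2.1740 ≤ −1 ⇒ polar day, h₀ = π.
Bracket: h₀ sin ϕ sin δ + cos ϕ cos δ sin h₀ = 3.1416×0.84989×0.80312 + 0.52696×0.59582×0.00000 = 2.144342 + 0.000000 = 2.144342.
Q̄ = (S_0/π) × [bracket] = (1371/π) × 2.144342 = 935.8 W/m².

Q̄ ≈ 936 W/m²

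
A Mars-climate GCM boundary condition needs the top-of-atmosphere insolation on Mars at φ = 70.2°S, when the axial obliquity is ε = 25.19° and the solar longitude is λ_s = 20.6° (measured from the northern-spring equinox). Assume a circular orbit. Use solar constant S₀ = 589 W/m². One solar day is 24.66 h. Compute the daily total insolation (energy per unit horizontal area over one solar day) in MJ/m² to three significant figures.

2.39 MJ/m²

Solar declination: sin δ = sin ε · sin λ_s = sin 25.19° × sin 20.6° = 0.14975, so δ = +8.613°.
cos H₀ = −tan(-70.2°) tan(+8.613°) = 0.4207, H₀ = 1.1366 rad.
Bracket: H₀ sin φ sin δ + cos φ cos δ sin H₀ = 1.1366×-0.94088×0.14975 + 0.33874×0.98872×0.90720 = -0.160143 + 0.303839 = 0.143696.
Q̄ = (S₀/π) × [bracket] = (589/π) × 0.143696 = 26.941 W/m².
Daily total = Q̄ × 24.66 h × 3600 s/h = 26.941 × 24.66 × 3600 / 10⁶ = 2.392 MJ/m².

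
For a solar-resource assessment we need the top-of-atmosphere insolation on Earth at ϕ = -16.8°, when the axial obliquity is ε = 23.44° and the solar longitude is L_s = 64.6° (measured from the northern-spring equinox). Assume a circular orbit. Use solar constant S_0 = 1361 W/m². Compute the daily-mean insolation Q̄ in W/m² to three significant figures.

Q̄ ≈ 319 W/m²

Solar declination: sin δ = sin ε · sin L_s = sin 23.44° × sin 64.6° = 0.35934, so δ = +21.059°.
cos h₀ = −tan(-16.8°) tan(+21.059°) = 0.1163, h₀ = 1.4543 rad.
Bracket: h₀ sin ϕ sin δ + cos ϕ cos δ sin h₀ = 1.4543×-0.28903×0.35934 + 0.95732×0.93321×0.99322 = -0.151044 + 0.887323 = 0.736279.
Q̄ = (S_0/π) × [bracket] = (1361/π) × 0.736279 = 319.0 W/m².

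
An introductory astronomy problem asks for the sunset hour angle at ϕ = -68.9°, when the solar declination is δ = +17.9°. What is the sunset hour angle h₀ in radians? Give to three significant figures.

h₀ = 0.579 rad

cos h₀ = −tan ϕ · tan δ = −tan(-68.9°) × tan(+17.900°) = 0.8371, so h₀ = 0.5789 rad = 33.17°.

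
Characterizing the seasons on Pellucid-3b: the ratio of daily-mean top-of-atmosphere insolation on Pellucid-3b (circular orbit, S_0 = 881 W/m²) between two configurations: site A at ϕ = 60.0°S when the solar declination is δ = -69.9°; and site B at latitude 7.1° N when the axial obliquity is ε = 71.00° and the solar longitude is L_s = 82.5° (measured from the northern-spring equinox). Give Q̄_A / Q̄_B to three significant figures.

Q̄_A / Q̄_B ≈ 4.67

— Configuration A (ϕ=-60.0°):
cos h₀ = −tan(-60.0°) tan(-69.900°) = -4.7331 ≤ −1 ⇒ polar day, h₀ = π.
Bracket: h₀ sin ϕ sin δ + cos ϕ cos δ sin h₀ = 3.1416×-0.86603×-0.93909 + 0.50000×0.34366×0.00000 = 2.555001 + 0.000000 = 2.555001.
Q̄ = (S_0/π) × [bracket] = (881/π) × 2.555001 = 716.50 W/m².
— Configuration B (ϕ=+7.1°):
Solar declination: sin δ = sin ε · sin L_s = sin 71.00° × sin 82.5° = 0.93743, so δ = +69.624°.
cos h₀ = −tan(+7.1°) tan(+69.624°) = -0.3354, h₀ = 1.9128 rad.
Bracket: h₀ sin ϕ sin δ + cos ϕ cos δ sin h₀ = 1.9128×0.12360×0.93743 + 0.99233×0.34818×0.94209 = 0.221629 + 0.325501 = 0.547130.
Q̄ = (S_0/π) × [bracket] = (881/π) × 0.547130 = 153.43 W/m².
Ratio Q̄_A / Q̄_B = 716.50 / 153.43 = 4.670.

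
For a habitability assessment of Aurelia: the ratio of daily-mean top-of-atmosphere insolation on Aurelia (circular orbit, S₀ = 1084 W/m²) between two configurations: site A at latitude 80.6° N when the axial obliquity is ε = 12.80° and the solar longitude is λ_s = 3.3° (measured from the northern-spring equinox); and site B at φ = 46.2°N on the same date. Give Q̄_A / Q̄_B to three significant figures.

— Configuration A (φ=+80.6°):
Solar declination: sin δ = sin ε · sin λ_s = sin 12.80° × sin 3.3° = 0.01275, so δ = +0.731°.
cos H₀ = −tan(+80.6°) tan(+0.731°) = -0.0770, H₀ = 1.6479 rad.
Bracket: H₀ sin φ sin δ + cos φ cos δ sin H₀ = 1.6479×0.98657×0.01275 + 0.16333×0.99992×0.99703 = 0.020729 + 0.162832 = 0.183561.
Q̄ = (S₀/π) × [bracket] = (1084/π) × 0.183561 = 63.337 W/m².
— Configuration B (φ=+46.2°):
cos H₀ = −tan(+46.2°) tan(+0.731°) = -0.0133, H₀ = 1.5841 rad.
Bracket: H₀ sin φ sin δ + cos φ cos δ sin H₀ = 1.5841×0.72176×0.01275 + 0.69214×0.99992×0.99991 = 0.014578 + 0.692022 = 0.706600.
Q̄ = (S₀/π) × [bracket] = (1084/π) × 0.706600 = 243.81 W/m².
Ratio Q̄_A / Q̄_B = 63.337 / 243.81 = 0.2598.

Q̄_A / Q̄_B ≈ 0.260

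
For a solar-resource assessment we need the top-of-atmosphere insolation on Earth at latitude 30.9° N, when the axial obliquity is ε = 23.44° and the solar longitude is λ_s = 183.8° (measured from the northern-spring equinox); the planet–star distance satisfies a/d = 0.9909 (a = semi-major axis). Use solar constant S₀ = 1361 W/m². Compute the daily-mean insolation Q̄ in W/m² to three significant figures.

Q̄ ≈ 356 W/m²

Solar declination: sin δ = sin ε · sin λ_s = sin 23.44° × sin 183.8° = -0.02636, so δ = -1.511°.
cos H₀ = −tan(+30.9°) tan(-1.511°) = 0.0158, H₀ = 1.5550 rad.
Bracket: H₀ sin φ sin δ + cos φ cos δ sin H₀ = 1.5550×0.51354×-0.02636 + 0.85806×0.99965×0.99988 = -0.021050 + 0.857657 = 0.836607.
Inverse-square distance factor (a/d)² = 0.9909² = 0.981883.
Q̄ = (S₀/π) × 0.981883 × [bracket] = (1361/π) × 0.981883 × 0.836607 = 355.9 W/m².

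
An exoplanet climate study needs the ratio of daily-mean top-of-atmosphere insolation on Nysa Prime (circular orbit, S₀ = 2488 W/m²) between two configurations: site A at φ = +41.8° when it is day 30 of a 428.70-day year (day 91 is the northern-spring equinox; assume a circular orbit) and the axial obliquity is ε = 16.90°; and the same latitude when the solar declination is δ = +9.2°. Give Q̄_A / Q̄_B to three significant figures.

— Configuration A (φ=+41.8°):
Solar longitude: λ_s = 360° × (30 − 91)/428.70 = -51.225°, i.e. -51.225° + 360° = 308.775°.
sin δ = sin 16.90° × sin 308.775° = -0.22663, so δ = -13.099°.
cos H₀ = −tan(+41.8°) tan(-13.099°) = 0.2080, H₀ = 1.3612 rad.
Bracket: H₀ sin φ sin δ + cos φ cos δ sin H₀ = 1.3612×0.66653×-0.22663 + 0.74548×0.97398×0.97812 = -0.205617 + 0.710196 = 0.504579.
Q̄ = (S₀/π) × [bracket] = (2488/π) × 0.504579 = 399.60 W/m².
— Configuration B (φ=+41.8°):
cos H₀ = −tan(+41.8°) tan(+9.200°) = -0.1448, H₀ = 1.7161 rad.
Bracket: H₀ sin φ sin δ + cos φ cos δ sin H₀ = 1.7161×0.66653×0.15988 + 0.74548×0.98714×0.98946 = 0.182876 + 0.728137 = 0.911013.
Q̄ = (S₀/π) × [bracket] = (2488/π) × 0.911013 = 721.48 W/m².
Ratio Q̄_A / Q̄_B = 399.60 / 721.48 = 0.5539.

Q̄_A / Q̄_B ≈ 0.554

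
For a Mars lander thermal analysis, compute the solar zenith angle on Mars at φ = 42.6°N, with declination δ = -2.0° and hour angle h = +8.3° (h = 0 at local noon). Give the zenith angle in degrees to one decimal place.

cos θ_z = sin φ sin δ + cos φ cos δ cos h = -0.023623 + 0.727943 = 0.704320.
θ_z = arccos(0.704320) = 45.2°.

θ_z = 45.2°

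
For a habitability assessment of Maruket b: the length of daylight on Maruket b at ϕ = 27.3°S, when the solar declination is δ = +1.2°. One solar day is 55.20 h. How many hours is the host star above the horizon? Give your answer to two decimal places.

cos h₀ = −tan ϕ · tan δ = −tan(-27.3°) × tan(+1.200°) = 0.0108, so h₀ = 1.5600 rad = 89.38°.
Daylight = 2h₀/(2π) × 55.20 h = (1.5600/π) × 55.20 = 27.41 h.

27.41 h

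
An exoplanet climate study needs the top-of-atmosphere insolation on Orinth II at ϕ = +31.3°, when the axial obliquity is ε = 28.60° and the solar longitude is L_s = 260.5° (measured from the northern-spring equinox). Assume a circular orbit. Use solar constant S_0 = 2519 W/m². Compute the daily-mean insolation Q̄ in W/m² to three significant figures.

Q̄ ≈ 327 W/m²

Solar declination: sin δ = sin ε · sin L_s = sin 28.60° × sin 260.5° = -0.47213, so δ = -28.172°.
cos h₀ = −tan(+31.3°) tan(-28.172°) = 0.3256, h₀ = 1.2391 rad.
Bracket: h₀ sin ϕ sin δ + cos ϕ cos δ sin h₀ = 1.2391×0.51952×-0.47213 + 0.85446×0.88153×0.94550 = -0.303928 + 0.712181 = 0.408253.
Q̄ = (S_0/π) × [bracket] = (2519/π) × 0.408253 = 327.3 W/m².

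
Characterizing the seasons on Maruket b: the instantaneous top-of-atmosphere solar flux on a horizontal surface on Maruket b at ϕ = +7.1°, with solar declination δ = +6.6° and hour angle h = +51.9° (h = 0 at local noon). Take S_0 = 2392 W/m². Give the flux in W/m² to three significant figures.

1.49e+03 W/m²

cos θ_z = sin ϕ sin δ + cos ϕ cos δ cos h = 0.014206 + 0.608247 = 0.622453.
Flux = S_0 · cos θ_z = 2392 × 0.622453 = 1489 W/m².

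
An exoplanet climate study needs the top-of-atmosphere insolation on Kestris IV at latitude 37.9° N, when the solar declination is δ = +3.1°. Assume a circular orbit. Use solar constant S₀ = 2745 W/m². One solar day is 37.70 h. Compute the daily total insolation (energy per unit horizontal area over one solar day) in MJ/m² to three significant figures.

cos H₀ = −tan(+37.9°) tan(+3.100°) = -0.0422, H₀ = 1.6130 rad.
Bracket: H₀ sin φ sin δ + cos φ cos δ sin H₀ = 1.6130×0.61429×0.05408 + 0.78908×0.99854×0.99911 = 0.053585 + 0.787227 = 0.840812.
Q̄ = (S₀/π) × [bracket] = (2745/π) × 0.840812 = 734.67 W/m².
Daily total = Q̄ × 37.70 h × 3600 s/h = 734.67 × 37.70 × 3600 / 10⁶ = 99.71 MJ/m².

99.7 MJ/m²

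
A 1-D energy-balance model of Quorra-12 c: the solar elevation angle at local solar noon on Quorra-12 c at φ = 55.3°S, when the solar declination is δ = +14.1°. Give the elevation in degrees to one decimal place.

At local noon the hour angle is zero, so the zenith angle equals |φ − δ| = |-55.3° − (+14.100°)| = 69.400°.
Elevation = 90° − 69.400° = 20.6°.

20.6°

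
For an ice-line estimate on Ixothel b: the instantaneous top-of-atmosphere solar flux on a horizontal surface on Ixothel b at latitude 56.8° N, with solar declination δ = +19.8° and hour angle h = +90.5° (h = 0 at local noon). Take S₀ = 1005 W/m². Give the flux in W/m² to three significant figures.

cos θ_z = sin φ sin δ + cos φ cos δ cos h = 0.283444 + -0.004496 = 0.278948.
Flux = S₀ · cos θ_z = 1005 × 0.278948 = 280.3 W/m².

280 W/m²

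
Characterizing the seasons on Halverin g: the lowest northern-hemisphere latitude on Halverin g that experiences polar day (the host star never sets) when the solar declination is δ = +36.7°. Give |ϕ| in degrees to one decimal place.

Polar day requires cos h₀ = −tan ϕ tan δ ≤ −1, i.e. tan ϕ tan δ ≥ 1.
The boundary is |tan ϕ| · |tan δ| = 1, so |ϕ| = 90° − |δ| = 90° − 36.7° = 53.3° in the northern hemisphere.

|ϕ| = 53.3°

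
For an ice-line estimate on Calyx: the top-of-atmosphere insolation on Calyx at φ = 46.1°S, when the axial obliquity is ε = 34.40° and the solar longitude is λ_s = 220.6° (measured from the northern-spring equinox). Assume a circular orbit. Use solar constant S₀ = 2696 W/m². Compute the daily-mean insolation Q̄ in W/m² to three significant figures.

Q̄ ≈ 958 W/m²

Solar declination: sin δ = sin ε · sin λ_s = sin 34.40° × sin 220.6° = -0.36767, so δ = -21.572°.
cos H₀ = −tan(-46.1°) tan(-21.572°) = -0.4108, H₀ = 1.9942 rad.
Bracket: H₀ sin φ sin δ + cos φ cos δ sin H₀ = 1.9942×-0.72055×-0.36767 + 0.69340×0.92996×0.91171 = 0.528313 + 0.587902 = 1.116215.
Q̄ = (S₀/π) × [bracket] = (2696/π) × 1.116215 = 957.9 W/m².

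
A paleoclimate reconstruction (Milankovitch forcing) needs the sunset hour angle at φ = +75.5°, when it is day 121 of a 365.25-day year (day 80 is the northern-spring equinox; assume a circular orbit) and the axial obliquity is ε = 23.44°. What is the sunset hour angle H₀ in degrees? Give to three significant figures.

H₀ = 180°

Solar longitude: λ_s = 360° × (121 − 80)/365.25 = 40.411°.
sin δ = sin 23.44° × sin 40.411° = 0.25787, so δ = +14.944°.
Sunrise equation: cos H₀ = −tan φ · tan δ = -1.0320 ≤ −1, so the Sun never sets (polar day) and H₀ = π.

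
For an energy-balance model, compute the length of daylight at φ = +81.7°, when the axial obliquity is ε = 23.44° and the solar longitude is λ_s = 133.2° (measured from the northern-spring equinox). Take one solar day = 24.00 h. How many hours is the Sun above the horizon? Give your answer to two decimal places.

24.00 h

Solar declination: sin δ = sin ε · sin λ_s = sin 23.44° × sin 133.2° = 0.28998, so δ = +16.856°.
Sunrise equation: cos H₀ = −tan φ · tan δ = -2.0769 ≤ −1, so the Sun never sets (polar day) and H₀ = π.
Daylight = 2H₀/(2π) × 24.00 h = (3.1416/π) × 24.00 = 24.00 h.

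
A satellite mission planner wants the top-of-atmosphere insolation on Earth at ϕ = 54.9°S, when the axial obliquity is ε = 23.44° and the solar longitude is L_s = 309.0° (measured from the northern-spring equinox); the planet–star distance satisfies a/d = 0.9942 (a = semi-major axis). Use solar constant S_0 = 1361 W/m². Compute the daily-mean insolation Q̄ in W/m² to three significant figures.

Q̄ ≈ 430 W/m²

Solar declination: sin δ = sin ε · sin L_s = sin 23.44° × sin 309.0° = -0.30914, so δ = -18.007°.
cos h₀ = −tan(-54.9°) tan(-18.007°) = -0.4625, h₀ = 2.0516 rad.
Bracket: h₀ sin ϕ sin δ + cos ϕ cos δ sin h₀ = 2.0516×-0.81815×-0.30914 + 0.57501×0.95102×0.88661 = 0.518897 + 0.484839 = 1.003736.
Inverse-square distance factor (a/d)² = 0.9942² = 0.988434.
Q̄ = (S_0/π) × 0.988434 × [bracket] = (1361/π) × 0.988434 × 1.003736 = 429.8 W/m².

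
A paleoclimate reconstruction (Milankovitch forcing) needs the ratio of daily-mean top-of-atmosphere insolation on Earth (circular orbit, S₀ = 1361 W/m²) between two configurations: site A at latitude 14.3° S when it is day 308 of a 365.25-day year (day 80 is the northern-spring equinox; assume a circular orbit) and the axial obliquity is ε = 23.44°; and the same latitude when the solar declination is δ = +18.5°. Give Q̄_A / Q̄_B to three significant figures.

Q̄_A / Q̄_B ≈ 1.30

— Configuration A (φ=-14.3°):
Solar longitude: λ_s = 360° × (308 − 80)/365.25 = 224.723°.
sin δ = sin 23.44° × sin 224.723° = -0.27991, so δ = -16.255°.
cos H₀ = −tan(-14.3°) tan(-16.255°) = -0.0743, H₀ = 1.6452 rad.
Bracket: H₀ sin φ sin δ + cos φ cos δ sin H₀ = 1.6452×-0.24700×-0.27991 + 0.96902×0.96002×0.99723 = 0.113745 + 0.927702 = 1.041447.
Q̄ = (S₀/π) × [bracket] = (1361/π) × 1.041447 = 451.18 W/m².
— Configuration B (φ=-14.3°):
cos H₀ = −tan(-14.3°) tan(+18.500°) = 0.0853, H₀ = 1.4854 rad.
Bracket: H₀ sin φ sin δ + cos φ cos δ sin H₀ = 1.4854×-0.24700×0.31730 + 0.96902×0.94832×0.99636 = -0.116415 + 0.915596 = 0.799181.
Q̄ = (S₀/π) × [bracket] = (1361/π) × 0.799181 = 346.22 W/m².
Ratio Q̄_A / Q̄_B = 451.18 / 346.22 = 1.303.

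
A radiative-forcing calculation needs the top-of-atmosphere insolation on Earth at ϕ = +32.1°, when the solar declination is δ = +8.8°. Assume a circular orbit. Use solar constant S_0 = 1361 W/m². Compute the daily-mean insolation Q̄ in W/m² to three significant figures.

Q̄ ≈ 420 W/m²

cos h₀ = −tan(+32.1°) tan(+8.800°) = -0.0971, h₀ = 1.6681 rad.
Bracket: h₀ sin ϕ sin δ + cos ϕ cos δ sin h₀ = 1.6681×0.53140×0.15299 + 0.84712×0.98823×0.99527 = 0.135615 + 0.833190 = 0.968805.
Q̄ = (S_0/π) × [bracket] = (1361/π) × 0.968805 = 419.7 W/m².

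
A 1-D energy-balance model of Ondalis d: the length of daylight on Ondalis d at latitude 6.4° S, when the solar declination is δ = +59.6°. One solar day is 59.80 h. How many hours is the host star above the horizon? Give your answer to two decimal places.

cos h₀ = −tan ϕ · tan δ = −tan(-6.4°) × tan(+59.600°) = 0.1912, so h₀ = 1.3784 rad = 78.98°.
Daylight = 2h₀/(2π) × 59.80 h = (1.3784/π) × 59.80 = 26.24 h.

26.24 h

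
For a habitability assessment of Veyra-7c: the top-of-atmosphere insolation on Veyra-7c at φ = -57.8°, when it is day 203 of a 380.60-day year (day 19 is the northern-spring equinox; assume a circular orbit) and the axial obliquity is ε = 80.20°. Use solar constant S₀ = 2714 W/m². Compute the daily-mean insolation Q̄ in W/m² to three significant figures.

Q̄ ≈ 347 W/m²

Solar longitude: λ_s = 360° × (203 − 19)/380.60 = 174.041°.
sin δ = sin 80.20° × sin 174.041° = 0.10230, so δ = +5.872°.
cos H₀ = −tan(-57.8°) tan(+5.872°) = 0.1633, H₀ = 1.4068 rad.
Bracket: H₀ sin φ sin δ + cos φ cos δ sin H₀ = 1.4068×-0.84619×0.10230 + 0.53288×0.99475×0.98657 = -0.121780 + 0.522963 = 0.401183.
Q̄ = (S₀/π) × [bracket] = (2714/π) × 0.401183 = 346.6 W/m².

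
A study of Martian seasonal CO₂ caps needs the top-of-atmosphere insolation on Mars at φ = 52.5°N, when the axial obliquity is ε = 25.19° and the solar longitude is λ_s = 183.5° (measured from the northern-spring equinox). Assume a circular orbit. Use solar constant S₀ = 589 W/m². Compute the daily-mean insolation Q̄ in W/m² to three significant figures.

Q̄ ≈ 108 W/m²

Solar declination: sin δ = sin ε · sin λ_s = sin 25.19° × sin 183.5° = -0.02598, so δ = -1.489°.
cos H₀ = −tan(+52.5°) tan(-1.489°) = 0.0339, H₀ = 1.5369 rad.
Bracket: H₀ sin φ sin δ + cos φ cos δ sin H₀ = 1.5369×0.79335×-0.02598 + 0.60876×0.99966×0.99943 = -0.031677 + 0.608206 = 0.576529.
Q̄ = (S₀/π) × [bracket] = (589/π) × 0.576529 = 108.1 W/m².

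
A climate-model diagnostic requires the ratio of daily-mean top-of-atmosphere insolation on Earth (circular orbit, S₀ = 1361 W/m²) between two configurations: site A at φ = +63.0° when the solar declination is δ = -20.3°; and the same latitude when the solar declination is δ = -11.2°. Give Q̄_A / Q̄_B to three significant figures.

— Configuration A (φ=+63.0°):
cos H₀ = −tan(+63.0°) tan(-20.300°) = 0.7260, H₀ = 0.7583 rad.
Bracket: H₀ sin φ sin δ + cos φ cos δ sin H₀ = 0.7583×0.89101×-0.34694 + 0.45399×0.93789×0.68770 = -0.234411 + 0.292818 = 0.058407.
Q̄ = (S₀/π) × [bracket] = (1361/π) × 0.058407 = 25.303 W/m².
— Configuration B (φ=+63.0°):
cos H₀ = −tan(+63.0°) tan(-11.200°) = 0.3886, H₀ = 1.1717 rad.
Bracket: H₀ sin φ sin δ + cos φ cos δ sin H₀ = 1.1717×0.89101×-0.19423 + 0.45399×0.98096×0.92140 = -0.202775 + 0.410342 = 0.207567.
Q̄ = (S₀/π) × [bracket] = (1361/π) × 0.207567 = 89.922 W/m².
Ratio Q̄_A / Q̄_B = 25.303 / 89.922 = 0.2814.

Q̄_A / Q̄_B ≈ 0.281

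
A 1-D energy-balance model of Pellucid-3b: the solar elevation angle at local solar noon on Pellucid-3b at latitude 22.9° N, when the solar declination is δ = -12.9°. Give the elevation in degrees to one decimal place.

54.2°

At local noon the hour angle is zero, so the zenith angle equals |φ − δ| = |+22.9° − (-12.900°)| = 35.800°.
Elevation = 90° − 35.800° = 54.2°.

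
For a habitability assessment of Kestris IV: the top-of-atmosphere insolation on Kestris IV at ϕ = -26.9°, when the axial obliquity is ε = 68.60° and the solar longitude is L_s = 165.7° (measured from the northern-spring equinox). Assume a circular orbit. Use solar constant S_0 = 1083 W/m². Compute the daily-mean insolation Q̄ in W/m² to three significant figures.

Q̄ ≈ 245 W/m²

Solar declination: sin δ = sin ε · sin L_s = sin 68.60° × sin 165.7° = 0.22997, so δ = +13.295°.
cos h₀ = −tan(-26.9°) tan(+13.295°) = 0.1199, h₀ = 1.4506 rad.
Bracket: h₀ sin ϕ sin δ + cos ϕ cos δ sin h₀ = 1.4506×-0.45243×0.22997 + 0.89180×0.97320×0.99279 = -0.150928 + 0.861642 = 0.710714.
Q̄ = (S_0/π) × [bracket] = (1083/π) × 0.710714 = 245.0 W/m².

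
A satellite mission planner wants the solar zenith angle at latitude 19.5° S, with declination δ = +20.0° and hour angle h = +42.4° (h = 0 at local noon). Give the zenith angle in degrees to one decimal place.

θ_z = 57.3°

cos θ_z = sin ϕ sin δ + cos ϕ cos δ cos h = -0.114169 + 0.654119 = 0.539950.
θ_z = arccos(0.539950) = 57.3°.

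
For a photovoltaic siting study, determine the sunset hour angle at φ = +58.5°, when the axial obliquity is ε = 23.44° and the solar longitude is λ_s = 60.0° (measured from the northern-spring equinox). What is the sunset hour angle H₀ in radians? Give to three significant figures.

H₀ = 2.21 rad

Solar declination: sin δ = sin ε · sin λ_s = sin 23.44° × sin 60.0° = 0.34449, so δ = +20.151°.
cos H₀ = −tan φ · tan δ = −tan(+58.5°) × tan(+20.151°) = -0.5988, so H₀ = 2.2128 rad = 126.79°.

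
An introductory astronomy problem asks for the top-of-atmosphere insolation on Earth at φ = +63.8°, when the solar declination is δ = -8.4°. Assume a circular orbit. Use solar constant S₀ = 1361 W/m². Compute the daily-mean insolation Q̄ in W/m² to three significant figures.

cos H₀ = −tan(+63.8°) tan(-8.400°) = 0.3001, H₀ = 1.2660 rad.
Bracket: H₀ sin φ sin δ + cos φ cos δ sin H₀ = 1.2660×0.89726×-0.14608 + 0.44151×0.98927×0.95391 = -0.165937 + 0.416642 = 0.250705.
Q̄ = (S₀/π) × [bracket] = (1361/π) × 0.250705 = 108.6 W/m².

Q̄ ≈ 109 W/m²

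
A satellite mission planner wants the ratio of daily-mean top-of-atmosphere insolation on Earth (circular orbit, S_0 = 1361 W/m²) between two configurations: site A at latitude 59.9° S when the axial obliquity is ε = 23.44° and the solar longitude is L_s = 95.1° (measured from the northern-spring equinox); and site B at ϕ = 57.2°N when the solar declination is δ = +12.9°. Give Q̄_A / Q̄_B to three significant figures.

— Configuration A (ϕ=-59.9°):
Solar declination: sin δ = sin ε · sin L_s = sin 23.44° × sin 95.1° = 0.39621, so δ = +23.342°.
cos h₀ = −tan(-59.9°) tan(+23.342°) = 0.7444, h₀ = 0.7311 rad.
Bracket: h₀ sin ϕ sin δ + cos ϕ cos δ sin h₀ = 0.7311×-0.86515×0.39621 + 0.50151×0.91816×0.66770 = -0.250607 + 0.307453 = 0.056846.
Q̄ = (S_0/π) × [bracket] = (1361/π) × 0.056846 = 24.627 W/m².
— Configuration B (ϕ=+57.2°):
cos h₀ = −tan(+57.2°) tan(+12.900°) = -0.3554, h₀ = 1.9341 rad.
Bracket: h₀ sin ϕ sin δ + cos ϕ cos δ sin h₀ = 1.9341×0.84057×0.22325 + 0.54171×0.97476×0.93472 = 0.362948 + 0.493567 = 0.856515.
Q̄ = (S_0/π) × [bracket] = (1361/π) × 0.856515 = 371.06 W/m².
Ratio Q̄_A / Q̄_B = 24.627 / 371.06 = 0.06637.

Q̄_A / Q̄_B ≈ 0.0664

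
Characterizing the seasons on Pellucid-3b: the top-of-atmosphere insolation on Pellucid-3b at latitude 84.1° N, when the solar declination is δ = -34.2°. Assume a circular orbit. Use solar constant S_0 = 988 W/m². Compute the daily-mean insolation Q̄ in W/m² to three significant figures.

Q̄ ≈ 0.00 W/m²

cos h₀ = −tan(+84.1°) tan(-34.200°) = 6.5763 ≥ 1 ⇒ polar night, h₀ = 0 and Q̄ = 0.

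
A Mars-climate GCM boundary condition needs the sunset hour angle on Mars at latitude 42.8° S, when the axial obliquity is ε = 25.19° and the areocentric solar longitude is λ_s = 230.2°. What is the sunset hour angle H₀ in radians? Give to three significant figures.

sin δ = sin 25.19° × sin 230.2° = -0.32700, so δ = -19.087°.
cos H₀ = −tan φ · tan δ = −tan(-42.8°) × tan(-19.087°) = -0.3204, so H₀ = 1.8970 rad = 108.69°.

H₀ = 1.90 rad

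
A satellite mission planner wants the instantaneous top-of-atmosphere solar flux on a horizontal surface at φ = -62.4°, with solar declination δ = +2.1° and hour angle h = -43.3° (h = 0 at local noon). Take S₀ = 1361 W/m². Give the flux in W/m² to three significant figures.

cos θ_z = sin φ sin δ + cos φ cos δ cos h = -0.032474 + 0.336948 = 0.304474.
Flux = S₀ · cos θ_z = 1361 × 0.304474 = 414.4 W/m².

414 W/m²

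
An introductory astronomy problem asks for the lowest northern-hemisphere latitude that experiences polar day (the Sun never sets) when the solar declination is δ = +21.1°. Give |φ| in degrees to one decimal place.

Polar day requires cos H₀ = −tan φ tan δ ≤ −1, i.e. tan φ tan δ ≥ 1.
The boundary is |tan φ| · |tan δ| = 1, so |φ| = 90° − |δ| = 90° − 21.1° = 68.9° in the northern hemisphere.

|φ| = 68.9°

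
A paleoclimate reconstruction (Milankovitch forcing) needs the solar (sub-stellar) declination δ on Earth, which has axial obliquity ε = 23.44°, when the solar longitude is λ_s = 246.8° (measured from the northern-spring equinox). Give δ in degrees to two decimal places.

δ = -21.45°

sin δ = sin ε · sin λ_s = sin 23.44° × sin 246.8° = -0.365621.
δ = arcsin(-0.365621) = -21.45°.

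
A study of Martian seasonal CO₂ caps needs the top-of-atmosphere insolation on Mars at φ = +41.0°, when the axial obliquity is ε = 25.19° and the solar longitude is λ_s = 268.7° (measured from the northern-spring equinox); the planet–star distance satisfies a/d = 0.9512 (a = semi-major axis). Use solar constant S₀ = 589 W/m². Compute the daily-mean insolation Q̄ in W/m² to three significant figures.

Q̄ ≈ 51.3 W/m²

Solar declination: sin δ = sin ε · sin λ_s = sin 25.19° × sin 268.7° = -0.42551, so δ = -25.183°.
cos H₀ = −tan(+41.0°) tan(-25.183°) = 0.4087, H₀ = 1.1497 rad.
Bracket: H₀ sin φ sin δ + cos φ cos δ sin H₀ = 1.1497×0.65606×-0.42551 + 0.75471×0.90495×0.91265 = -0.320950 + 0.623317 = 0.302367.
Inverse-square distance factor (a/d)² = 0.9512² = 0.904781.
Q̄ = (S₀/π) × 0.904781 × [bracket] = (589/π) × 0.904781 × 0.302367 = 51.29 W/m².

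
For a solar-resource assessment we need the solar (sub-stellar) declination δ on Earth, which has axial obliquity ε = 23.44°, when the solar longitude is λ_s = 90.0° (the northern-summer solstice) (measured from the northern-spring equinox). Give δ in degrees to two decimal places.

sin δ = sin ε · sin λ_s = sin 23.44° × sin 90.0° = 0.397789.
δ = arcsin(0.397789) = +23.44°.

δ = +23.44°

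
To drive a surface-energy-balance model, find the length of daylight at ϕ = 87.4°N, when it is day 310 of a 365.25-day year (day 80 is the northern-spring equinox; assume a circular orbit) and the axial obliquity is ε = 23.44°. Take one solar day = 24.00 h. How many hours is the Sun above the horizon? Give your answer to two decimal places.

Solar longitude: L_s = 360° × (310 − 80)/365.25 = 226.694°.
sin δ = sin 23.44° × sin 226.694° = -0.28947, so δ = -16.826°.
cos h₀ = −tan ϕ · tan δ = 6.6598 ≥ 1, so the Sun never rises (polar night) and h₀ = 0.
Daylight = 2h₀/(2π) × 24.00 h = (0.0000/π) × 24.00 = 0.00 h.

0.00 h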